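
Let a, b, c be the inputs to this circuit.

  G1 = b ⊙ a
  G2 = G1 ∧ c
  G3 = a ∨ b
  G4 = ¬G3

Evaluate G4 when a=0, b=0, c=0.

G3 = 0 ∨ 0 = 0
G4 = ¬0 = 1

1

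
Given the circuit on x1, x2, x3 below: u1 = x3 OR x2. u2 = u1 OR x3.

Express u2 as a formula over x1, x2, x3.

(x3 OR x2) OR x3

u1 = x3 OR x2
u2 = u1 OR x3 = (x3 OR x2) OR x3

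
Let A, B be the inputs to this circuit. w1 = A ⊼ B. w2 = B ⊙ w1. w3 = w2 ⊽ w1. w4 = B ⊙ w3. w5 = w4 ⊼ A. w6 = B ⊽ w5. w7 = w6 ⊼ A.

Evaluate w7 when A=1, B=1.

w1 = 1 ⊼ 1 = 0
w2 = 1 ⊙ 0 = 0
w3 = 0 ⊽ 0 = 1
w4 = 1 ⊙ 1 = 1
w5 = 1 ⊼ 1 = 0
w6 = 1 ⊽ 0 = 0
w7 = 0 ⊼ 1 = 1

1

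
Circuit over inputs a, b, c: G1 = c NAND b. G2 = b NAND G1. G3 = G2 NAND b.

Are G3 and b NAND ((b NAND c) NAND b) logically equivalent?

Yes

G1 = c NAND b
G2 = b NAND G1 = b NAND (c NAND b)
G3 = G2 NAND b = (b NAND (c NAND b)) NAND b
At a=0, b=1, c=1: circuit gives 0, formula gives 0.
At a=0, b=0, c=0: circuit gives 1, formula gives 1.
Agrees on all 8 inputs.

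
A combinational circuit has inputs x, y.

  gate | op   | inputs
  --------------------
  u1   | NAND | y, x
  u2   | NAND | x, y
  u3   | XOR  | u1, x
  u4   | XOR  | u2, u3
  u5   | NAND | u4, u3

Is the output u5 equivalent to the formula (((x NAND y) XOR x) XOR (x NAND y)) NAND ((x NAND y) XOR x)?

Yes

u1 = y NAND x
u2 = x NAND y
u3 = u1 XOR x = (y NAND x) XOR x
u4 = u2 XOR u3 = (x NAND y) XOR ((y NAND x) XOR x)
u5 = u4 NAND u3 = ((x NAND y) XOR ((y NAND x) XOR x)) NAND ((y NAND x) XOR x)
At x=1, y=1: circuit gives 0, formula gives 0.
At x=0, y=0: circuit gives 1, formula gives 1.
Agrees on all 4 inputs.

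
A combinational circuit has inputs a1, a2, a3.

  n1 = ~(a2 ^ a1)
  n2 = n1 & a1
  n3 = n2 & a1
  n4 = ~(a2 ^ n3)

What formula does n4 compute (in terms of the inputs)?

~(a2 ^ (((~(a2 ^ a1)) & a1) & a1))

n1 = ~(a2 ^ a1)
n2 = n1 & a1 = (~(a2 ^ a1)) & a1
n3 = n2 & a1 = ((~(a2 ^ a1)) & a1) & a1
n4 = ~(a2 ^ n3) = ~(a2 ^ (((~(a2 ^ a1)) & a1) & a1))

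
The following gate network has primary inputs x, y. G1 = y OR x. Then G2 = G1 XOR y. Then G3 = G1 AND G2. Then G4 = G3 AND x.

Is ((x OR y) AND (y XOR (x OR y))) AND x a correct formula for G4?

G1 = y OR x
G2 = G1 XOR y = (y OR x) XOR y
G3 = G1 AND G2 = (y OR x) AND ((y OR x) XOR y)
G4 = G3 AND x = ((y OR x) AND ((y OR x) XOR y)) AND x
At x=0, y=0: circuit gives 0, formula gives 0.
At x=1, y=0: circuit gives 1, formula gives 1.
Agrees on all 4 inputs.

Yes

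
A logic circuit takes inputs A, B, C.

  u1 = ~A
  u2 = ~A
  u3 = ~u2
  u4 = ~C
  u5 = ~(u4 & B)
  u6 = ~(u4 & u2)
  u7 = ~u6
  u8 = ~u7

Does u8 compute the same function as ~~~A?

u2 = ~A
u4 = ~C
u6 = ~(u4 & u2) = ~(~C & ~A)
u7 = ~u6 = ~(~(~C & ~A))
u8 = ~u7 = ~~(~(~C & ~A))
At A=0, B=0, C=0: circuit gives 0, formula gives 1.

No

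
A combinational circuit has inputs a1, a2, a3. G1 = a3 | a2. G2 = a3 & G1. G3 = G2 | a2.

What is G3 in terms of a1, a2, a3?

G1 = a3 | a2
G2 = a3 & G1 = a3 & (a3 | a2)
G3 = G2 | a2 = (a3 & (a3 | a2)) | a2

(a3 & (a3 | a2)) | a2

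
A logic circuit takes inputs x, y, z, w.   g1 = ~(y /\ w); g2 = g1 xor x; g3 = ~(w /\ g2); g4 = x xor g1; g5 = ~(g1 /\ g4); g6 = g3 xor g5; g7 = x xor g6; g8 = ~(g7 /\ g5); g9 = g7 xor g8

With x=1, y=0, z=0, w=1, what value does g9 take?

1

g1 = ~(0 /\ 1) = 1
g2 = 1 xor 1 = 0
g3 = ~(1 /\ 0) = 1
g4 = 1 xor 1 = 0
g5 = ~(1 /\ 0) = 1
g6 = 1 xor 1 = 0
g7 = 1 xor 0 = 1
g8 = ~(1 /\ 1) = 0
g9 = 1 xor 0 = 1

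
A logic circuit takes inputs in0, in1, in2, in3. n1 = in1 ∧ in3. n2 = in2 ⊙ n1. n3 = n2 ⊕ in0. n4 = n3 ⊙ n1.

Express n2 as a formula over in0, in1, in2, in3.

in2 ⊙ (in1 ∧ in3)

n1 = in1 ∧ in3
n2 = in2 ⊙ n1 = in2 ⊙ (in1 ∧ in3)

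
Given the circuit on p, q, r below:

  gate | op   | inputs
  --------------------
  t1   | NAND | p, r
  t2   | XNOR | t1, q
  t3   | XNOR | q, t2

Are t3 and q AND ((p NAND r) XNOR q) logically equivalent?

t1 = p NAND r
t2 = t1 XNOR q = (p NAND r) XNOR q
t3 = q XNOR t2 = q XNOR ((p NAND r) XNOR q)
At p=0, q=0, r=0: circuit gives 1, formula gives 0.

No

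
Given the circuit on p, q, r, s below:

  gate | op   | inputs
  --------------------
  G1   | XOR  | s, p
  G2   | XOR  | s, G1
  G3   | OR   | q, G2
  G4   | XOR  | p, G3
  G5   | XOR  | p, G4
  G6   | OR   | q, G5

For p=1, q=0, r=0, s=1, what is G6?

1

G1 = 1 XOR 1 = 0
G2 = 1 XOR 0 = 1
G3 = 0 OR 1 = 1
G4 = 1 XOR 1 = 0
G5 = 1 XOR 0 = 1
G6 = 0 OR 1 = 1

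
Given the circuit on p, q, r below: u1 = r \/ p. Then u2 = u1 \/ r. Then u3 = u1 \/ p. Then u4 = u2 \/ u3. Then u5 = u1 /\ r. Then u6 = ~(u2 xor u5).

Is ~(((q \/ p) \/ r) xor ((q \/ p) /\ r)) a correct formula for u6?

No

u1 = r \/ p
u2 = u1 \/ r = (r \/ p) \/ r
u5 = u1 /\ r = (r \/ p) /\ r
u6 = ~(u2 xor u5) = ~(((r \/ p) \/ r) xor ((r \/ p) /\ r))
At p=0, q=0, r=1: circuit gives 1, formula gives 0.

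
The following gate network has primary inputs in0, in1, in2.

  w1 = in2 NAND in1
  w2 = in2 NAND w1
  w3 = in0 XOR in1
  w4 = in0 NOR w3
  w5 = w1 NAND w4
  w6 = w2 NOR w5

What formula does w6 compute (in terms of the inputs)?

(in2 NAND (in2 NAND in1)) NOR ((in2 NAND in1) NAND (in0 NOR (in0 XOR in1)))

w1 = in2 NAND in1
w2 = in2 NAND w1 = in2 NAND (in2 NAND in1)
w3 = in0 XOR in1
w4 = in0 NOR w3 = in0 NOR (in0 XOR in1)
w5 = w1 NAND w4 = (in2 NAND in1) NAND (in0 NOR (in0 XOR in1))
w6 = w2 NOR w5 = (in2 NAND (in2 NAND in1)) NOR ((in2 NAND in1) NAND (in0 NOR (in0 XOR in1)))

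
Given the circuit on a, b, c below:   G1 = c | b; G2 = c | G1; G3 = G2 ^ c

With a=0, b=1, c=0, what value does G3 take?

1

G1 = 0 | 1 = 1
G2 = 0 | 1 = 1
G3 = 1 ^ 0 = 1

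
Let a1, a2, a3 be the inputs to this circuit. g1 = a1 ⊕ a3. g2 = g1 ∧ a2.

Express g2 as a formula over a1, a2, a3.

g1 = a1 ⊕ a3
g2 = g1 ∧ a2 = (a1 ⊕ a3) ∧ a2

(a1 ⊕ a3) ∧ a2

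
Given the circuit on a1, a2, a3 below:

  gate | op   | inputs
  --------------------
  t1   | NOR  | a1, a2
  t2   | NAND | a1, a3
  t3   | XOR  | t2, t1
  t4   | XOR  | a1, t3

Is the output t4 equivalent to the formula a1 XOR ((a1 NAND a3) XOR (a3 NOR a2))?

t1 = a1 NOR a2
t2 = a1 NAND a3
t3 = t2 XOR t1 = (a1 NAND a3) XOR (a1 NOR a2)
t4 = a1 XOR t3 = a1 XOR ((a1 NAND a3) XOR (a1 NOR a2))
At a1=0, a2=0, a3=1: circuit gives 0, formula gives 1.

No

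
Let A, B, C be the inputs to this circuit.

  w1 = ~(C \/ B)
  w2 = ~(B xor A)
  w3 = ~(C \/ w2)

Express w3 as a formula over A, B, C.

~(C \/ (~(B xor A)))

w2 = ~(B xor A)
w3 = ~(C \/ w2) = ~(C \/ (~(B xor A)))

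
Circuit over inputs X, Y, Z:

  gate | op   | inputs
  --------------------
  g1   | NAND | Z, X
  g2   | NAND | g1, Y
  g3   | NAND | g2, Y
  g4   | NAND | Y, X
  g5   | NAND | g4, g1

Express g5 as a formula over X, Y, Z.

(Y NAND X) NAND (Z NAND X)

g1 = Z NAND X
g4 = Y NAND X
g5 = g4 NAND g1 = (Y NAND X) NAND (Z NAND X)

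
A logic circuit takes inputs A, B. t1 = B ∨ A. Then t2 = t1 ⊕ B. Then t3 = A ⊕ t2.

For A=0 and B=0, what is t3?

t1 = 0 ∨ 0 = 0
t2 = 0 ⊕ 0 = 0
t3 = 0 ⊕ 0 = 0

0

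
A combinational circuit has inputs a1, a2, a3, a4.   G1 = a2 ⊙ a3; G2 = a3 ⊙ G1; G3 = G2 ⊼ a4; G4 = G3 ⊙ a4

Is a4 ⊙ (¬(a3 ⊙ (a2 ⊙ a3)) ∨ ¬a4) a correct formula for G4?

Yes

G1 = a2 ⊙ a3
G2 = a3 ⊙ G1 = a3 ⊙ (a2 ⊙ a3)
G3 = G2 ⊼ a4 = (a3 ⊙ (a2 ⊙ a3)) ⊼ a4
G4 = G3 ⊙ a4 = ((a3 ⊙ (a2 ⊙ a3)) ⊼ a4) ⊙ a4
At a1=0, a2=0, a3=0, a4=0: circuit gives 0, formula gives 0.
At a1=0, a2=0, a3=0, a4=1: circuit gives 1, formula gives 1.
Agrees on all 16 inputs.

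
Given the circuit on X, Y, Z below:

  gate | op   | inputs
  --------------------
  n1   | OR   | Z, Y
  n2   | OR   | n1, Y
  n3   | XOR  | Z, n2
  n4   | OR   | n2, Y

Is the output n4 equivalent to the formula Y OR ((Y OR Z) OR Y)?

Yes

n1 = Z OR Y
n2 = n1 OR Y = (Z OR Y) OR Y
n4 = n2 OR Y = ((Z OR Y) OR Y) OR Y
At X=0, Y=0, Z=0: circuit gives 0, formula gives 0.
At X=0, Y=0, Z=1: circuit gives 1, formula gives 1.
Agrees on all 8 inputs.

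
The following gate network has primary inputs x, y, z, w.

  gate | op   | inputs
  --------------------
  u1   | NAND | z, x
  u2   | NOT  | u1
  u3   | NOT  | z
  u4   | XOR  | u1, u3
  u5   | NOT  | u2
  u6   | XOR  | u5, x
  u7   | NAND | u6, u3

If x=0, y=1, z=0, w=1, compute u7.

0

u1 = 0 NAND 0 = 1
u2 = NOT 1 = 0
u3 = NOT 0 = 1
u5 = NOT 0 = 1
u6 = 1 XOR 0 = 1
u7 = 1 NAND 1 = 0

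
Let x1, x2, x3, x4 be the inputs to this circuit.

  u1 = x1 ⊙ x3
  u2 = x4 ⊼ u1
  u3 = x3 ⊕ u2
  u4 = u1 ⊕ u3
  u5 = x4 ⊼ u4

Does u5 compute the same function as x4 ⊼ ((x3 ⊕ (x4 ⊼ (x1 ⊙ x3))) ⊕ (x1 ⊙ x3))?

Yes

u1 = x1 ⊙ x3
u2 = x4 ⊼ u1 = x4 ⊼ (x1 ⊙ x3)
u3 = x3 ⊕ u2 = x3 ⊕ (x4 ⊼ (x1 ⊙ x3))
u4 = u1 ⊕ u3 = (x1 ⊙ x3) ⊕ (x3 ⊕ (x4 ⊼ (x1 ⊙ x3)))
u5 = x4 ⊼ u4 = x4 ⊼ ((x1 ⊙ x3) ⊕ (x3 ⊕ (x4 ⊼ (x1 ⊙ x3))))
At x1=0, x2=0, x3=0, x4=1: circuit gives 0, formula gives 0.
At x1=0, x2=0, x3=0, x4=0: circuit gives 1, formula gives 1.
Agrees on all 16 inputs.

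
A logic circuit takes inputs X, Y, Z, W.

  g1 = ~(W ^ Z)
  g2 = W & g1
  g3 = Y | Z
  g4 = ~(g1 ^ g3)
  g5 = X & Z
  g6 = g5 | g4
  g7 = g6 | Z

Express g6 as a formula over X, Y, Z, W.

(X & Z) | (~((~(W ^ Z)) ^ (Y | Z)))

g1 = ~(W ^ Z)
g3 = Y | Z
g4 = ~(g1 ^ g3) = ~((~(W ^ Z)) ^ (Y | Z))
g5 = X & Z
g6 = g5 | g4 = (X & Z) | (~((~(W ^ Z)) ^ (Y | Z)))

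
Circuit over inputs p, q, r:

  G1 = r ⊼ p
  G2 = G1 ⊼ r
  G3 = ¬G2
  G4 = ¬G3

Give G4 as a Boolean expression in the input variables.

¬¬((r ⊼ p) ⊼ r)

G1 = r ⊼ p
G2 = G1 ⊼ r = (r ⊼ p) ⊼ r
G3 = ¬G2 = ¬((r ⊼ p) ⊼ r)
G4 = ¬G3 = ¬¬((r ⊼ p) ⊼ r)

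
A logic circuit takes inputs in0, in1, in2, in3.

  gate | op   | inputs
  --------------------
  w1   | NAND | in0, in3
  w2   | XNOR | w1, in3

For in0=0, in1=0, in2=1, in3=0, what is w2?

w1 = 0 NAND 0 = 1
w2 = 1 XNOR 0 = 0

0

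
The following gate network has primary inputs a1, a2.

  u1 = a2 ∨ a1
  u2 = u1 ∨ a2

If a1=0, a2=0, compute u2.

0

u1 = 0 ∨ 0 = 0
u2 = 0 ∨ 0 = 0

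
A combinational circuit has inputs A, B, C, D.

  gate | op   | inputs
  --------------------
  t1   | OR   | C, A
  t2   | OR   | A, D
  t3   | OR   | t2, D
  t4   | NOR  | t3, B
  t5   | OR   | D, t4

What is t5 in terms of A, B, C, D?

D OR (((A OR D) OR D) NOR B)

t2 = A OR D
t3 = t2 OR D = (A OR D) OR D
t4 = t3 NOR B = ((A OR D) OR D) NOR B
t5 = D OR t4 = D OR (((A OR D) OR D) NOR B)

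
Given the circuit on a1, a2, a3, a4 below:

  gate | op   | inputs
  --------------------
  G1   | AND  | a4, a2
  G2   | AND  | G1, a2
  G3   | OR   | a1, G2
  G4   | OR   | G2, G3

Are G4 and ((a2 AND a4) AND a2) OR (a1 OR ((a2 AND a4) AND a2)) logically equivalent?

G1 = a4 AND a2
G2 = G1 AND a2 = (a4 AND a2) AND a2
G3 = a1 OR G2 = a1 OR ((a4 AND a2) AND a2)
G4 = G2 OR G3 = ((a4 AND a2) AND a2) OR (a1 OR ((a4 AND a2) AND a2))
At a1=0, a2=0, a3=0, a4=0: circuit gives 0, formula gives 0.
At a1=0, a2=1, a3=0, a4=1: circuit gives 1, formula gives 1.
Agrees on all 16 inputs.

Yes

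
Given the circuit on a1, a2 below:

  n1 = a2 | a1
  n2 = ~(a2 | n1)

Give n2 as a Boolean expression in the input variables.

n1 = a2 | a1
n2 = ~(a2 | n1) = ~(a2 | (a2 | a1))

~(a2 | (a2 | a1))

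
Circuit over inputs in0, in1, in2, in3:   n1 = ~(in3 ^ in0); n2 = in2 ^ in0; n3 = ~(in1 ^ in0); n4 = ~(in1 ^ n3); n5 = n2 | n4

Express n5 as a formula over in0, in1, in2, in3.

(in2 ^ in0) | (~(in1 ^ (~(in1 ^ in0))))

n2 = in2 ^ in0
n3 = ~(in1 ^ in0)
n4 = ~(in1 ^ n3) = ~(in1 ^ (~(in1 ^ in0)))
n5 = n2 | n4 = (in2 ^ in0) | (~(in1 ^ (~(in1 ^ in0))))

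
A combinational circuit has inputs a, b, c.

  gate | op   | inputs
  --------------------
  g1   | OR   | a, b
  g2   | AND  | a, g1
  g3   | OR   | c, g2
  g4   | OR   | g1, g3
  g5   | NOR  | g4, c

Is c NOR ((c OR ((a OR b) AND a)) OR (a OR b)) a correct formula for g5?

Yes

g1 = a OR b
g2 = a AND g1 = a AND (a OR b)
g3 = c OR g2 = c OR (a AND (a OR b))
g4 = g1 OR g3 = (a OR b) OR (c OR (a AND (a OR b)))
g5 = g4 NOR c = ((a OR b) OR (c OR (a AND (a OR b)))) NOR c
At a=0, b=0, c=1: circuit gives 0, formula gives 0.
At a=0, b=0, c=0: circuit gives 1, formula gives 1.
Agrees on all 8 inputs.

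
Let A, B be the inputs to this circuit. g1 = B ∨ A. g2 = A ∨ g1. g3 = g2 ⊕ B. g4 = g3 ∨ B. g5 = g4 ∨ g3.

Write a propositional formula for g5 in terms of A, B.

g1 = B ∨ A
g2 = A ∨ g1 = A ∨ (B ∨ A)
g3 = g2 ⊕ B = (A ∨ (B ∨ A)) ⊕ B
g4 = g3 ∨ B = ((A ∨ (B ∨ A)) ⊕ B) ∨ B
g5 = g4 ∨ g3 = (((A ∨ (B ∨ A)) ⊕ B) ∨ B) ∨ ((A ∨ (B ∨ A)) ⊕ B)

(((A ∨ (B ∨ A)) ⊕ B) ∨ B) ∨ ((A ∨ (B ∨ A)) ⊕ B)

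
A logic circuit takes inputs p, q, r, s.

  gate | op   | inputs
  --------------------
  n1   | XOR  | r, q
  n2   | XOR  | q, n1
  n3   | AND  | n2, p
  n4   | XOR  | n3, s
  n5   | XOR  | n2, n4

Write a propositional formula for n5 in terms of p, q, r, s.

(q XOR (r XOR q)) XOR (((q XOR (r XOR q)) AND p) XOR s)

n1 = r XOR q
n2 = q XOR n1 = q XOR (r XOR q)
n3 = n2 AND p = (q XOR (r XOR q)) AND p
n4 = n3 XOR s = ((q XOR (r XOR q)) AND p) XOR s
n5 = n2 XOR n4 = (q XOR (r XOR q)) XOR (((q XOR (r XOR q)) AND p) XOR s)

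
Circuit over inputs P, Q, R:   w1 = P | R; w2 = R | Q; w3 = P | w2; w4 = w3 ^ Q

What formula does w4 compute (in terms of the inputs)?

w2 = R | Q
w3 = P | w2 = P | (R | Q)
w4 = w3 ^ Q = (P | (R | Q)) ^ Q

(P | (R | Q)) ^ Q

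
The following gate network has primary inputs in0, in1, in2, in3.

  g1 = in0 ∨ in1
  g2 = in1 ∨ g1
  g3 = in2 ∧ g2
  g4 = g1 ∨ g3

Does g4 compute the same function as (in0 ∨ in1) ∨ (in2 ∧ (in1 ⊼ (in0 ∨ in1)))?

g1 = in0 ∨ in1
g2 = in1 ∨ g1 = in1 ∨ (in0 ∨ in1)
g3 = in2 ∧ g2 = in2 ∧ (in1 ∨ (in0 ∨ in1))
g4 = g1 ∨ g3 = (in0 ∨ in1) ∨ (in2 ∧ (in1 ∨ (in0 ∨ in1)))
At in0=0, in1=0, in2=1, in3=0: circuit gives 0, formula gives 1.

No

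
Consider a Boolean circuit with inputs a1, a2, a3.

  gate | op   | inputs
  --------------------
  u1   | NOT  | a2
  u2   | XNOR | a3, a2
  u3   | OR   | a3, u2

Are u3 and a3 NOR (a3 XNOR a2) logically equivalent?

No

u2 = a3 XNOR a2
u3 = a3 OR u2 = a3 OR (a3 XNOR a2)
At a1=0, a2=0, a3=0: circuit gives 1, formula gives 0.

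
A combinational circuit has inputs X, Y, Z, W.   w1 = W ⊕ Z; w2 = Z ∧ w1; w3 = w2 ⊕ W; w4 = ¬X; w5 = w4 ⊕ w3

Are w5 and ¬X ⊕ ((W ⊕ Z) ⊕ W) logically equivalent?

w1 = W ⊕ Z
w2 = Z ∧ w1 = Z ∧ (W ⊕ Z)
w3 = w2 ⊕ W = (Z ∧ (W ⊕ Z)) ⊕ W
w4 = ¬X
w5 = w4 ⊕ w3 = ¬X ⊕ ((Z ∧ (W ⊕ Z)) ⊕ W)
At X=0, Y=0, Z=0, W=1: circuit gives 0, formula gives 1.

No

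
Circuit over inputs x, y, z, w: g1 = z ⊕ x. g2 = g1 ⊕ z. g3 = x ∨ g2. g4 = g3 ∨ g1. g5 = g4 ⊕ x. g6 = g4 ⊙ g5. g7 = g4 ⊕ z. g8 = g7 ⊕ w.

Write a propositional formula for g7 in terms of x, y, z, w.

g1 = z ⊕ x
g2 = g1 ⊕ z = (z ⊕ x) ⊕ z
g3 = x ∨ g2 = x ∨ ((z ⊕ x) ⊕ z)
g4 = g3 ∨ g1 = (x ∨ ((z ⊕ x) ⊕ z)) ∨ (z ⊕ x)
g7 = g4 ⊕ z = ((x ∨ ((z ⊕ x) ⊕ z)) ∨ (z ⊕ x)) ⊕ z

((x ∨ ((z ⊕ x) ⊕ z)) ∨ (z ⊕ x)) ⊕ z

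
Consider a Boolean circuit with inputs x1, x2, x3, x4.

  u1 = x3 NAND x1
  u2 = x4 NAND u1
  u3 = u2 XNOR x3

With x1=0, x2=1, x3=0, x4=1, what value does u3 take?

1

u1 = 0 NAND 0 = 1
u2 = 1 NAND 1 = 0
u3 = 0 XNOR 0 = 1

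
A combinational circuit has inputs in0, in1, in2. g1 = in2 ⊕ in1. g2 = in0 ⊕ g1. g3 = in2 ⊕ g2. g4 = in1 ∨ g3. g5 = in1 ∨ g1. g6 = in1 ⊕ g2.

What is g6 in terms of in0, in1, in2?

g1 = in2 ⊕ in1
g2 = in0 ⊕ g1 = in0 ⊕ (in2 ⊕ in1)
g6 = in1 ⊕ g2 = in1 ⊕ (in0 ⊕ (in2 ⊕ in1))

in1 ⊕ (in0 ⊕ (in2 ⊕ in1))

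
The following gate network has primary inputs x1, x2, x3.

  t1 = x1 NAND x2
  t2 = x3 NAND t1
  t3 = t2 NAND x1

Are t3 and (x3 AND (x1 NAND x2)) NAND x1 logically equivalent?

No

t1 = x1 NAND x2
t2 = x3 NAND t1 = x3 NAND (x1 NAND x2)
t3 = t2 NAND x1 = (x3 NAND (x1 NAND x2)) NAND x1
At x1=1, x2=0, x3=0: circuit gives 0, formula gives 1.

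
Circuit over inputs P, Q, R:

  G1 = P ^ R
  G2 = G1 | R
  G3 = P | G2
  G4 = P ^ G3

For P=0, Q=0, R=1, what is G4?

G1 = 0 ^ 1 = 1
G2 = 1 | 1 = 1
G3 = 0 | 1 = 1
G4 = 0 ^ 1 = 1

1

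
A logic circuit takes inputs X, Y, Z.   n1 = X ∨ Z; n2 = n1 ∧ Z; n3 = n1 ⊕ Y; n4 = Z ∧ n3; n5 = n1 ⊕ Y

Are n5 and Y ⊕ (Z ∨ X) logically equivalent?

Yes

n1 = X ∨ Z
n5 = n1 ⊕ Y = (X ∨ Z) ⊕ Y
At X=0, Y=0, Z=0: circuit gives 0, formula gives 0.
At X=0, Y=0, Z=1: circuit gives 1, formula gives 1.
Agrees on all 8 inputs.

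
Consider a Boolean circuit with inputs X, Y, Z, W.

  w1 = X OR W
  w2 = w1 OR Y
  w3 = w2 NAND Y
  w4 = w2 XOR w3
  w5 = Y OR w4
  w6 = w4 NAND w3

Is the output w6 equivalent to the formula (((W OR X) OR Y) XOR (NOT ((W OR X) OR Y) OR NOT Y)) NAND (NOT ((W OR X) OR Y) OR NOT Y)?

w1 = X OR W
w2 = w1 OR Y = (X OR W) OR Y
w3 = w2 NAND Y = ((X OR W) OR Y) NAND Y
w4 = w2 XOR w3 = ((X OR W) OR Y) XOR (((X OR W) OR Y) NAND Y)
w6 = w4 NAND w3 = (((X OR W) OR Y) XOR (((X OR W) OR Y) NAND Y)) NAND (((X OR W) OR Y) NAND Y)
At X=0, Y=0, Z=0, W=0: circuit gives 0, formula gives 0.
At X=0, Y=0, Z=0, W=1: circuit gives 1, formula gives 1.
Agrees on all 16 inputs.

Yes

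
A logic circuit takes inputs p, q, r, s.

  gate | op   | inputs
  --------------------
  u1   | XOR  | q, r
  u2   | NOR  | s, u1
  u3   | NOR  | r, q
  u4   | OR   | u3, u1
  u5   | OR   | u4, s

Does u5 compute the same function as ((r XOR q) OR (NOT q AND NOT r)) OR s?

u1 = q XOR r
u3 = r NOR q
u4 = u3 OR u1 = (r NOR q) OR (q XOR r)
u5 = u4 OR s = ((r NOR q) OR (q XOR r)) OR s
At p=0, q=1, r=1, s=0: circuit gives 0, formula gives 0.
At p=0, q=0, r=0, s=0: circuit gives 1, formula gives 1.
Agrees on all 16 inputs.

Yes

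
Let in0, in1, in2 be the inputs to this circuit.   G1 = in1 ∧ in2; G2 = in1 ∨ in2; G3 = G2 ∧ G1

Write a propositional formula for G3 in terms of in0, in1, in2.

G1 = in1 ∧ in2
G2 = in1 ∨ in2
G3 = G2 ∧ G1 = (in1 ∨ in2) ∧ (in1 ∧ in2)

(in1 ∨ in2) ∧ (in1 ∧ in2)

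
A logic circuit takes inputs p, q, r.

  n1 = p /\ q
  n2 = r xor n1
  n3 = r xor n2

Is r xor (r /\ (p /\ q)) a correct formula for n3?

No

n1 = p /\ q
n2 = r xor n1 = r xor (p /\ q)
n3 = r xor n2 = r xor (r xor (p /\ q))
At p=0, q=0, r=1: circuit gives 0, formula gives 1.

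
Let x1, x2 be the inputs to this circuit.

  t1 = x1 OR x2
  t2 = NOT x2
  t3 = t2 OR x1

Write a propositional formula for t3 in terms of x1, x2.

NOT x2 OR x1

t2 = NOT x2
t3 = t2 OR x1 = NOT x2 OR x1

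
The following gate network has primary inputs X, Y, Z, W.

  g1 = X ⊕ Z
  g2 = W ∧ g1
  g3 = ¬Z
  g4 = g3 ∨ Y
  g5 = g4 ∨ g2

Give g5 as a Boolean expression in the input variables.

g1 = X ⊕ Z
g2 = W ∧ g1 = W ∧ (X ⊕ Z)
g3 = ¬Z
g4 = g3 ∨ Y = ¬Z ∨ Y
g5 = g4 ∨ g2 = (¬Z ∨ Y) ∨ (W ∧ (X ⊕ Z))

(¬Z ∨ Y) ∨ (W ∧ (X ⊕ Z))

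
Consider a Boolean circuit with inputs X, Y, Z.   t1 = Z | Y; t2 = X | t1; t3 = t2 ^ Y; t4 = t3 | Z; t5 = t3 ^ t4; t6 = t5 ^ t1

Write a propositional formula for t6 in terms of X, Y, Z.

(((X | (Z | Y)) ^ Y) ^ (((X | (Z | Y)) ^ Y) | Z)) ^ (Z | Y)

t1 = Z | Y
t2 = X | t1 = X | (Z | Y)
t3 = t2 ^ Y = (X | (Z | Y)) ^ Y
t4 = t3 | Z = ((X | (Z | Y)) ^ Y) | Z
t5 = t3 ^ t4 = ((X | (Z | Y)) ^ Y) ^ (((X | (Z | Y)) ^ Y) | Z)
t6 = t5 ^ t1 = (((X | (Z | Y)) ^ Y) ^ (((X | (Z | Y)) ^ Y) | Z)) ^ (Z | Y)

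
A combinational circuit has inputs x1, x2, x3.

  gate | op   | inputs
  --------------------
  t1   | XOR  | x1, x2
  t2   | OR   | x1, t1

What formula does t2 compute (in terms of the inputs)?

t1 = x1 XOR x2
t2 = x1 OR t1 = x1 OR (x1 XOR x2)

x1 OR (x1 XOR x2)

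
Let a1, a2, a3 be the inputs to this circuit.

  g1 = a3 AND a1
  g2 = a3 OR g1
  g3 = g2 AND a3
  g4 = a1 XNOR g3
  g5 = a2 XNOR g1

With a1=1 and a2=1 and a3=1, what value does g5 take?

1

g1 = 1 AND 1 = 1
g5 = 1 XNOR 1 = 1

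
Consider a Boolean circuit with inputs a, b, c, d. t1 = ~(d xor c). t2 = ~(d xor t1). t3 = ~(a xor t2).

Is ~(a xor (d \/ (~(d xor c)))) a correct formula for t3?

No

t1 = ~(d xor c)
t2 = ~(d xor t1) = ~(d xor (~(d xor c)))
t3 = ~(a xor t2) = ~(a xor (~(d xor (~(d xor c)))))
At a=0, b=0, c=0, d=0: circuit gives 1, formula gives 0.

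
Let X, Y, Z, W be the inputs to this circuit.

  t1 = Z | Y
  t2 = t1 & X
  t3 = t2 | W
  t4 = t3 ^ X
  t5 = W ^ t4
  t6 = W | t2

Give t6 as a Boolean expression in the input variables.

t1 = Z | Y
t2 = t1 & X = (Z | Y) & X
t6 = W | t2 = W | ((Z | Y) & X)

W | ((Z | Y) & X)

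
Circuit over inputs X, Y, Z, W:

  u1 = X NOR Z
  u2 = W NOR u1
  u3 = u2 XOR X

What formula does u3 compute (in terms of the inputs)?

u1 = X NOR Z
u2 = W NOR u1 = W NOR (X NOR Z)
u3 = u2 XOR X = (W NOR (X NOR Z)) XOR X

(W NOR (X NOR Z)) XOR X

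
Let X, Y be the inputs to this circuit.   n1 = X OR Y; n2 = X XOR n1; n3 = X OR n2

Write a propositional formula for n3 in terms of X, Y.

X OR (X XOR (X OR Y))

n1 = X OR Y
n2 = X XOR n1 = X XOR (X OR Y)
n3 = X OR n2 = X OR (X XOR (X OR Y))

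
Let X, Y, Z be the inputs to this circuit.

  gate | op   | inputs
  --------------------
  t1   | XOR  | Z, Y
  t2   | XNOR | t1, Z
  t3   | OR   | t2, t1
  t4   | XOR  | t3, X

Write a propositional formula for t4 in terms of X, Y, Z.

(((Z XOR Y) XNOR Z) OR (Z XOR Y)) XOR X

t1 = Z XOR Y
t2 = t1 XNOR Z = (Z XOR Y) XNOR Z
t3 = t2 OR t1 = ((Z XOR Y) XNOR Z) OR (Z XOR Y)
t4 = t3 XOR X = (((Z XOR Y) XNOR Z) OR (Z XOR Y)) XOR X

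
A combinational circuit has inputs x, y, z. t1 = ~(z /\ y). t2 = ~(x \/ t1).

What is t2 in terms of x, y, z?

t1 = ~(z /\ y)
t2 = ~(x \/ t1) = ~(x \/ (~(z /\ y)))

~(x \/ (~(z /\ y)))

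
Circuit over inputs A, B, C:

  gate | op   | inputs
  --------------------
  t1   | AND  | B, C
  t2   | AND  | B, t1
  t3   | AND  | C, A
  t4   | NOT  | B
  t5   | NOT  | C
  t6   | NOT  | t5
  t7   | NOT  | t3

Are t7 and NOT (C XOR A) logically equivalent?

No

t3 = C AND A
t7 = NOT t3 = NOT (C AND A)
At A=0, B=0, C=1: circuit gives 1, formula gives 0.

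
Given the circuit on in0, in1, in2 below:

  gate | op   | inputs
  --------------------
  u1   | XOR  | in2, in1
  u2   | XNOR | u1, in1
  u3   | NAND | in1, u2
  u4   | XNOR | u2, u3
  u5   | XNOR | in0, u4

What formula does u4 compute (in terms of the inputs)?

u1 = in2 XOR in1
u2 = u1 XNOR in1 = (in2 XOR in1) XNOR in1
u3 = in1 NAND u2 = in1 NAND ((in2 XOR in1) XNOR in1)
u4 = u2 XNOR u3 = ((in2 XOR in1) XNOR in1) XNOR (in1 NAND ((in2 XOR in1) XNOR in1))

((in2 XOR in1) XNOR in1) XNOR (in1 NAND ((in2 XOR in1) XNOR in1))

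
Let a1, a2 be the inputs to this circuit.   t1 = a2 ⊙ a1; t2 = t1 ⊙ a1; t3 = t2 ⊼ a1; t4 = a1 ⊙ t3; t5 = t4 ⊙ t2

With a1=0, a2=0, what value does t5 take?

t1 = 0 ⊙ 0 = 1
t2 = 1 ⊙ 0 = 0
t3 = 0 ⊼ 0 = 1
t4 = 0 ⊙ 1 = 0
t5 = 0 ⊙ 0 = 1

1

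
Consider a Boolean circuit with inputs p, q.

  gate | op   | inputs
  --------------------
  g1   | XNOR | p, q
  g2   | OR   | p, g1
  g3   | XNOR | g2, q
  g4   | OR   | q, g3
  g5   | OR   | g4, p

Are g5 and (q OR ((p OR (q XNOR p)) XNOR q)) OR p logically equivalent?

Yes

g1 = p XNOR q
g2 = p OR g1 = p OR (p XNOR q)
g3 = g2 XNOR q = (p OR (p XNOR q)) XNOR q
g4 = q OR g3 = q OR ((p OR (p XNOR q)) XNOR q)
g5 = g4 OR p = (q OR ((p OR (p XNOR q)) XNOR q)) OR p
At p=0, q=0: circuit gives 0, formula gives 0.
At p=0, q=1: circuit gives 1, formula gives 1.
Agrees on all 4 inputs.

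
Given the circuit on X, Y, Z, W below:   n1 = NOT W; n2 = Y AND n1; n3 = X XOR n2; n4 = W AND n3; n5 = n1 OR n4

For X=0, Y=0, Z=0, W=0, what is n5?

n1 = NOT 0 = 1
n2 = 0 AND 1 = 0
n3 = 0 XOR 0 = 0
n4 = 0 AND 0 = 0
n5 = 1 OR 0 = 1

1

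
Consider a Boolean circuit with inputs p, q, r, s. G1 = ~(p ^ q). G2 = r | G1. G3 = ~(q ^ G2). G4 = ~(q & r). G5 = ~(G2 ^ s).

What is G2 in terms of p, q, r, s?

r | (~(p ^ q))

G1 = ~(p ^ q)
G2 = r | G1 = r | (~(p ^ q))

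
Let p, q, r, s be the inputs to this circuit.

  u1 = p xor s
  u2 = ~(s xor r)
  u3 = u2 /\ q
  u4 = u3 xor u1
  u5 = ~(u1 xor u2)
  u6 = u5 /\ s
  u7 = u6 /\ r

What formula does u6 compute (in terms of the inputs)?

(~((p xor s) xor (~(s xor r)))) /\ s

u1 = p xor s
u2 = ~(s xor r)
u5 = ~(u1 xor u2) = ~((p xor s) xor (~(s xor r)))
u6 = u5 /\ s = (~((p xor s) xor (~(s xor r)))) /\ s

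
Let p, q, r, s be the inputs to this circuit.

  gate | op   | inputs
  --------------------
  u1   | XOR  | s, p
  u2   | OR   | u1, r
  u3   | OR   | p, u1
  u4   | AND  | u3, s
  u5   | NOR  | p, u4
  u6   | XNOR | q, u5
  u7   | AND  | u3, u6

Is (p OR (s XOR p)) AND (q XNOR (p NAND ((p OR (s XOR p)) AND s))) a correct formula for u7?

u1 = s XOR p
u3 = p OR u1 = p OR (s XOR p)
u4 = u3 AND s = (p OR (s XOR p)) AND s
u5 = p NOR u4 = p NOR ((p OR (s XOR p)) AND s)
u6 = q XNOR u5 = q XNOR (p NOR ((p OR (s XOR p)) AND s))
u7 = u3 AND u6 = (p OR (s XOR p)) AND (q XNOR (p NOR ((p OR (s XOR p)) AND s)))
At p=0, q=0, r=0, s=1: circuit gives 1, formula gives 0.

No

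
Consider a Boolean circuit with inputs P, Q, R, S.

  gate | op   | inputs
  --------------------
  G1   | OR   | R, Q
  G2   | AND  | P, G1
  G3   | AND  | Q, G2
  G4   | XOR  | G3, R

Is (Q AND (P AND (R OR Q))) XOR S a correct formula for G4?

G1 = R OR Q
G2 = P AND G1 = P AND (R OR Q)
G3 = Q AND G2 = Q AND (P AND (R OR Q))
G4 = G3 XOR R = (Q AND (P AND (R OR Q))) XOR R
At P=0, Q=0, R=0, S=1: circuit gives 0, formula gives 1.

No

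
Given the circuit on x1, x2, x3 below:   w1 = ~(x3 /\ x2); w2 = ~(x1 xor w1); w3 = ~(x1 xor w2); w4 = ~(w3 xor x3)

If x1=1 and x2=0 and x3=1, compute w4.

1

w1 = ~(1 /\ 0) = 1
w2 = ~(1 xor 1) = 1
w3 = ~(1 xor 1) = 1
w4 = ~(1 xor 1) = 1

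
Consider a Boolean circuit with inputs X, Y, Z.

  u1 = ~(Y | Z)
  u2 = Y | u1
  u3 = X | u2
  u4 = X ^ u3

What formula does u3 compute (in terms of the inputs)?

X | (Y | (~(Y | Z)))

u1 = ~(Y | Z)
u2 = Y | u1 = Y | (~(Y | Z))
u3 = X | u2 = X | (Y | (~(Y | Z)))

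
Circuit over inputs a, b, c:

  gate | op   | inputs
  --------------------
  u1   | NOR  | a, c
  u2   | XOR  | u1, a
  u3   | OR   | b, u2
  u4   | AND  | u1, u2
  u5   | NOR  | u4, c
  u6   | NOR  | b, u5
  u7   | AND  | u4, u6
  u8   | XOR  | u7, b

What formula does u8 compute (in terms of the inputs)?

u1 = a NOR c
u2 = u1 XOR a = (a NOR c) XOR a
u4 = u1 AND u2 = (a NOR c) AND ((a NOR c) XOR a)
u5 = u4 NOR c = ((a NOR c) AND ((a NOR c) XOR a)) NOR c
u6 = b NOR u5 = b NOR (((a NOR c) AND ((a NOR c) XOR a)) NOR c)
u7 = u4 AND u6 = ((a NOR c) AND ((a NOR c) XOR a)) AND (b NOR (((a NOR c) AND ((a NOR c) XOR a)) NOR c))
u8 = u7 XOR b = (((a NOR c) AND ((a NOR c) XOR a)) AND (b NOR (((a NOR c) AND ((a NOR c) XOR a)) NOR c))) XOR b

(((a NOR c) AND ((a NOR c) XOR a)) AND (b NOR (((a NOR c) AND ((a NOR c) XOR a)) NOR c))) XOR b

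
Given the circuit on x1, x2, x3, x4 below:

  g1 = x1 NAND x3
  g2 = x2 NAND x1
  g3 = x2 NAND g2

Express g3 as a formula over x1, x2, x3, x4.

g2 = x2 NAND x1
g3 = x2 NAND g2 = x2 NAND (x2 NAND x1)

x2 NAND (x2 NAND x1)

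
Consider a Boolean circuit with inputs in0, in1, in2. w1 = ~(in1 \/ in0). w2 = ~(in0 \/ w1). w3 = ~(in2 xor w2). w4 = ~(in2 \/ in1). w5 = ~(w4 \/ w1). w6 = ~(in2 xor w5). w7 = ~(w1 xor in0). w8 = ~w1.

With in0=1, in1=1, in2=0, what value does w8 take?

1

w1 = ~(1 \/ 1) = 0
w8 = ~0 = 1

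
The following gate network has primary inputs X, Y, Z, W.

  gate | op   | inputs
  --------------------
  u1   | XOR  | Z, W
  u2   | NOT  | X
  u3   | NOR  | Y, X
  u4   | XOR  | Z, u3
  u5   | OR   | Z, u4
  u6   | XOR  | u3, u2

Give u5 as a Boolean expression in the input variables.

u3 = Y NOR X
u4 = Z XOR u3 = Z XOR (Y NOR X)
u5 = Z OR u4 = Z OR (Z XOR (Y NOR X))

Z OR (Z XOR (Y NOR X))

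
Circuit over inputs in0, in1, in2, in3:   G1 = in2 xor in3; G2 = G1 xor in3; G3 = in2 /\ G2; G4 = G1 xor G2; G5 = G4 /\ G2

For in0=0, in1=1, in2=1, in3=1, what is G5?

1

G1 = 1 xor 1 = 0
G2 = 0 xor 1 = 1
G4 = 0 xor 1 = 1
G5 = 1 /\ 1 = 1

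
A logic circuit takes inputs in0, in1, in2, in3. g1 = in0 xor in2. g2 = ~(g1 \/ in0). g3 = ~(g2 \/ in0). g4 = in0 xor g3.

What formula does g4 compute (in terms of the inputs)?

g1 = in0 xor in2
g2 = ~(g1 \/ in0) = ~((in0 xor in2) \/ in0)
g3 = ~(g2 \/ in0) = ~((~((in0 xor in2) \/ in0)) \/ in0)
g4 = in0 xor g3 = in0 xor (~((~((in0 xor in2) \/ in0)) \/ in0))

in0 xor (~((~((in0 xor in2) \/ in0)) \/ in0))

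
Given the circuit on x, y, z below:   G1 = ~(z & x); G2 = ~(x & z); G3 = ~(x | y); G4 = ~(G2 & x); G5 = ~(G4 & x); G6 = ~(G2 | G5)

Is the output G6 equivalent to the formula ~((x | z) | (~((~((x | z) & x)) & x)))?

No

G2 = ~(x & z)
G4 = ~(G2 & x) = ~((~(x & z)) & x)
G5 = ~(G4 & x) = ~((~((~(x & z)) & x)) & x)
G6 = ~(G2 | G5) = ~((~(x & z)) | (~((~((~(x & z)) & x)) & x)))
At x=1, y=0, z=1: circuit gives 1, formula gives 0.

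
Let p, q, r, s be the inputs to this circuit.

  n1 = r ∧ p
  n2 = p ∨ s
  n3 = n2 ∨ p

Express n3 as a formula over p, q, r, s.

n2 = p ∨ s
n3 = n2 ∨ p = (p ∨ s) ∨ p

(p ∨ s) ∨ p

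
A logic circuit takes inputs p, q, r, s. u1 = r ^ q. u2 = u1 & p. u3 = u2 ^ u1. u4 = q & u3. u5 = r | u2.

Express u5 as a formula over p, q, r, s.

u1 = r ^ q
u2 = u1 & p = (r ^ q) & p
u5 = r | u2 = r | ((r ^ q) & p)

r | ((r ^ q) & p)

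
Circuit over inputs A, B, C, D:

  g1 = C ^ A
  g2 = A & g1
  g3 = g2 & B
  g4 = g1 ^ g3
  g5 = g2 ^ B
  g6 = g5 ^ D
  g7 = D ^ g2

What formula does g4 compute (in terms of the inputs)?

g1 = C ^ A
g2 = A & g1 = A & (C ^ A)
g3 = g2 & B = (A & (C ^ A)) & B
g4 = g1 ^ g3 = (C ^ A) ^ ((A & (C ^ A)) & B)

(C ^ A) ^ ((A & (C ^ A)) & B)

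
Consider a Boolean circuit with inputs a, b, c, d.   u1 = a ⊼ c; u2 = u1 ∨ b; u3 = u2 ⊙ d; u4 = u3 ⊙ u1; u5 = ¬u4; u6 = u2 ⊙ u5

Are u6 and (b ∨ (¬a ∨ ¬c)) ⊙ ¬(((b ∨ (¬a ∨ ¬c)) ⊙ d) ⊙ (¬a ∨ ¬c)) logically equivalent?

u1 = a ⊼ c
u2 = u1 ∨ b = (a ⊼ c) ∨ b
u3 = u2 ⊙ d = ((a ⊼ c) ∨ b) ⊙ d
u4 = u3 ⊙ u1 = (((a ⊼ c) ∨ b) ⊙ d) ⊙ (a ⊼ c)
u5 = ¬u4 = ¬((((a ⊼ c) ∨ b) ⊙ d) ⊙ (a ⊼ c))
u6 = u2 ⊙ u5 = ((a ⊼ c) ∨ b) ⊙ ¬((((a ⊼ c) ∨ b) ⊙ d) ⊙ (a ⊼ c))
At a=0, b=0, c=0, d=1: circuit gives 0, formula gives 0.
At a=0, b=0, c=0, d=0: circuit gives 1, formula gives 1.
Agrees on all 16 inputs.

Yes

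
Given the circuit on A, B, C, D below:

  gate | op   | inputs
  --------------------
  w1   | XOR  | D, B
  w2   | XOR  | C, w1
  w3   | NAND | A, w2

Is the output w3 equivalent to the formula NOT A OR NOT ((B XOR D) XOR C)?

w1 = D XOR B
w2 = C XOR w1 = C XOR (D XOR B)
w3 = A NAND w2 = A NAND (C XOR (D XOR B))
At A=1, B=0, C=0, D=1: circuit gives 0, formula gives 0.
At A=0, B=0, C=0, D=0: circuit gives 1, formula gives 1.
Agrees on all 16 inputs.

Yes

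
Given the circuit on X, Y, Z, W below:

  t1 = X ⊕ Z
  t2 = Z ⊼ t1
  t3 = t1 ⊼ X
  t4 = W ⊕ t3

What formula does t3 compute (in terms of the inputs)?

(X ⊕ Z) ⊼ X

t1 = X ⊕ Z
t3 = t1 ⊼ X = (X ⊕ Z) ⊼ X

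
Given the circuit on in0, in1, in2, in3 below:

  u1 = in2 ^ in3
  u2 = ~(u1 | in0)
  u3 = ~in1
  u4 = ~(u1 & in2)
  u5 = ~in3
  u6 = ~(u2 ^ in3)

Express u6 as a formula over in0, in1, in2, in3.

~((~((in2 ^ in3) | in0)) ^ in3)

u1 = in2 ^ in3
u2 = ~(u1 | in0) = ~((in2 ^ in3) | in0)
u6 = ~(u2 ^ in3) = ~((~((in2 ^ in3) | in0)) ^ in3)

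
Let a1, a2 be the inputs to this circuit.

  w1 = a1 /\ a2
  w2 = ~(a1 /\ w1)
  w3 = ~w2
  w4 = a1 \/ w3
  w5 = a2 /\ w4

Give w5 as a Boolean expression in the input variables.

a2 /\ (a1 \/ ~(~(a1 /\ (a1 /\ a2))))

w1 = a1 /\ a2
w2 = ~(a1 /\ w1) = ~(a1 /\ (a1 /\ a2))
w3 = ~w2 = ~(~(a1 /\ (a1 /\ a2)))
w4 = a1 \/ w3 = a1 \/ ~(~(a1 /\ (a1 /\ a2)))
w5 = a2 /\ w4 = a2 /\ (a1 \/ ~(~(a1 /\ (a1 /\ a2))))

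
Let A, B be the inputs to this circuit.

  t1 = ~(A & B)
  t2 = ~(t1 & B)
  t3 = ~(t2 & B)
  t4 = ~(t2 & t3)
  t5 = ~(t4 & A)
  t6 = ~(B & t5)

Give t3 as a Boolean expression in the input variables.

~((~((~(A & B)) & B)) & B)

t1 = ~(A & B)
t2 = ~(t1 & B) = ~((~(A & B)) & B)
t3 = ~(t2 & B) = ~((~((~(A & B)) & B)) & B)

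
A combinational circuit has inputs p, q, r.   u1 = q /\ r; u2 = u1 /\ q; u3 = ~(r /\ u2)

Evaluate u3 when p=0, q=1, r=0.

u1 = 1 /\ 0 = 0
u2 = 0 /\ 1 = 0
u3 = ~(0 /\ 0) = 1

1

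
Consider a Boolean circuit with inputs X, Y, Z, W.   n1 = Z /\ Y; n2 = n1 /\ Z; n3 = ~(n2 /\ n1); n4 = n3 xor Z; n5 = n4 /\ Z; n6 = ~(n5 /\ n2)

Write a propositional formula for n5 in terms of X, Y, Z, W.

n1 = Z /\ Y
n2 = n1 /\ Z = (Z /\ Y) /\ Z
n3 = ~(n2 /\ n1) = ~(((Z /\ Y) /\ Z) /\ (Z /\ Y))
n4 = n3 xor Z = (~(((Z /\ Y) /\ Z) /\ (Z /\ Y))) xor Z
n5 = n4 /\ Z = ((~(((Z /\ Y) /\ Z) /\ (Z /\ Y))) xor Z) /\ Z

((~(((Z /\ Y) /\ Z) /\ (Z /\ Y))) xor Z) /\ Z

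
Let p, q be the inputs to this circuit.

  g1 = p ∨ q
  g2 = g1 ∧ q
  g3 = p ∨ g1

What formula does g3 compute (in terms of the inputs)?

p ∨ (p ∨ q)

g1 = p ∨ q
g3 = p ∨ g1 = p ∨ (p ∨ q)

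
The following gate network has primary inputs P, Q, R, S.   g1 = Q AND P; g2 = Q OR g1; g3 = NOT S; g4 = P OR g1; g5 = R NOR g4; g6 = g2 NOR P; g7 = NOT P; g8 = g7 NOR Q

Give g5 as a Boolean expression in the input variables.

g1 = Q AND P
g4 = P OR g1 = P OR (Q AND P)
g5 = R NOR g4 = R NOR (P OR (Q AND P))

R NOR (P OR (Q AND P))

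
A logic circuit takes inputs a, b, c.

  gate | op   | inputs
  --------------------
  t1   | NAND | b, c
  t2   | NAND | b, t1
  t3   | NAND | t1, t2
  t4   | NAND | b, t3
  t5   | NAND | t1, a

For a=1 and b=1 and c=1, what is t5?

t1 = 1 NAND 1 = 0
t5 = 0 NAND 1 = 1

1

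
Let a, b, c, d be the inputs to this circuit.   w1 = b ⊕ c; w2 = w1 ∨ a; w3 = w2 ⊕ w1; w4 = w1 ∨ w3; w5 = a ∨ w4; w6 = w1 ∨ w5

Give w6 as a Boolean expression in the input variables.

(b ⊕ c) ∨ (a ∨ ((b ⊕ c) ∨ (((b ⊕ c) ∨ a) ⊕ (b ⊕ c))))

w1 = b ⊕ c
w2 = w1 ∨ a = (b ⊕ c) ∨ a
w3 = w2 ⊕ w1 = ((b ⊕ c) ∨ a) ⊕ (b ⊕ c)
w4 = w1 ∨ w3 = (b ⊕ c) ∨ (((b ⊕ c) ∨ a) ⊕ (b ⊕ c))
w5 = a ∨ w4 = a ∨ ((b ⊕ c) ∨ (((b ⊕ c) ∨ a) ⊕ (b ⊕ c)))
w6 = w1 ∨ w5 = (b ⊕ c) ∨ (a ∨ ((b ⊕ c) ∨ (((b ⊕ c) ∨ a) ⊕ (b ⊕ c))))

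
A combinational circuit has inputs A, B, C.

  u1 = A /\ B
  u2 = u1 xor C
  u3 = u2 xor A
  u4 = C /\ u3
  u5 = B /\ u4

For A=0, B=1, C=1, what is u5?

1

u1 = 0 /\ 1 = 0
u2 = 0 xor 1 = 1
u3 = 1 xor 0 = 1
u4 = 1 /\ 1 = 1
u5 = 1 /\ 1 = 1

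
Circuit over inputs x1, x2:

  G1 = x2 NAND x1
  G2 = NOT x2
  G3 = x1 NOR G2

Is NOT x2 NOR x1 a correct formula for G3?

Yes

G2 = NOT x2
G3 = x1 NOR G2 = x1 NOR NOT x2
At x1=0, x2=0: circuit gives 0, formula gives 0.
At x1=0, x2=1: circuit gives 1, formula gives 1.
Agrees on all 4 inputs.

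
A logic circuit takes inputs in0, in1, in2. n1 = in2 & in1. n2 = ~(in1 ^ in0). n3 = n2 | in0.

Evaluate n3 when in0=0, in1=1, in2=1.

n2 = ~(1 ^ 0) = 0
n3 = 0 | 0 = 0

0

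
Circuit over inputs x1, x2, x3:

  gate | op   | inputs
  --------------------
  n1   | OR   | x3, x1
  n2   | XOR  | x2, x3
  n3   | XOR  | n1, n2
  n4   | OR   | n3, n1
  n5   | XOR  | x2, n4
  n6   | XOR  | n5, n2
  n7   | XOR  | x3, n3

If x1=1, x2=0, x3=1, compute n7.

1

n1 = 1 OR 1 = 1
n2 = 0 XOR 1 = 1
n3 = 1 XOR 1 = 0
n7 = 1 XOR 0 = 1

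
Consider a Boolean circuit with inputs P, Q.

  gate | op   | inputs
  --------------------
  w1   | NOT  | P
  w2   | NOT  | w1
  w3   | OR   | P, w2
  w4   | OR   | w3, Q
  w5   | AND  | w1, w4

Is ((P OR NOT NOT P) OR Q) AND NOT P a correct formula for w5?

Yes

w1 = NOT P
w2 = NOT w1 = NOT NOT P
w3 = P OR w2 = P OR NOT NOT P
w4 = w3 OR Q = (P OR NOT NOT P) OR Q
w5 = w1 AND w4 = NOT P AND ((P OR NOT NOT P) OR Q)
At P=0, Q=0: circuit gives 0, formula gives 0.
At P=0, Q=1: circuit gives 1, formula gives 1.
Agrees on all 4 inputs.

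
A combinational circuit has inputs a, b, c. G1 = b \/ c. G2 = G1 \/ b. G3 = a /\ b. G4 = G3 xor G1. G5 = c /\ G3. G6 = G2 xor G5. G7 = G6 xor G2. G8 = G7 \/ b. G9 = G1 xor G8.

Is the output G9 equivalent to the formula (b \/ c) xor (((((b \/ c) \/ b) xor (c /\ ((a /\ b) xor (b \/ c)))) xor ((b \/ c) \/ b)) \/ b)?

G1 = b \/ c
G2 = G1 \/ b = (b \/ c) \/ b
G3 = a /\ b
G5 = c /\ G3 = c /\ (a /\ b)
G6 = G2 xor G5 = ((b \/ c) \/ b) xor (c /\ (a /\ b))
G7 = G6 xor G2 = (((b \/ c) \/ b) xor (c /\ (a /\ b))) xor ((b \/ c) \/ b)
G8 = G7 \/ b = ((((b \/ c) \/ b) xor (c /\ (a /\ b))) xor ((b \/ c) \/ b)) \/ b
G9 = G1 xor G8 = (b \/ c) xor (((((b \/ c) \/ b) xor (c /\ (a /\ b))) xor ((b \/ c) \/ b)) \/ b)
At a=0, b=0, c=1: circuit gives 1, formula gives 0.

No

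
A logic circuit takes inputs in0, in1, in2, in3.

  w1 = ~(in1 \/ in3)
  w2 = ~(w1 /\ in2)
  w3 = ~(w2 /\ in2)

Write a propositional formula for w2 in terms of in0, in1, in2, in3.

w1 = ~(in1 \/ in3)
w2 = ~(w1 /\ in2) = ~((~(in1 \/ in3)) /\ in2)

~((~(in1 \/ in3)) /\ in2)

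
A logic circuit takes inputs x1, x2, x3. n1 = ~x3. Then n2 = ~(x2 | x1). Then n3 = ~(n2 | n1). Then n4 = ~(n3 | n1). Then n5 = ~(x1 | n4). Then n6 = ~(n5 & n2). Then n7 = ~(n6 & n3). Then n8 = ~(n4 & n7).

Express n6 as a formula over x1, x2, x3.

n1 = ~x3
n2 = ~(x2 | x1)
n3 = ~(n2 | n1) = ~((~(x2 | x1)) | ~x3)
n4 = ~(n3 | n1) = ~((~((~(x2 | x1)) | ~x3)) | ~x3)
n5 = ~(x1 | n4) = ~(x1 | (~((~((~(x2 | x1)) | ~x3)) | ~x3)))
n6 = ~(n5 & n2) = ~((~(x1 | (~((~((~(x2 | x1)) | ~x3)) | ~x3)))) & (~(x2 | x1)))

~((~(x1 | (~((~((~(x2 | x1)) | ~x3)) | ~x3)))) & (~(x2 | x1)))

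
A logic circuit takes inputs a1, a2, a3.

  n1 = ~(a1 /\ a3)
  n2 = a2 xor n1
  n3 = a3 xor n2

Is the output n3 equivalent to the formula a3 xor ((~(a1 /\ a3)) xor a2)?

Yes

n1 = ~(a1 /\ a3)
n2 = a2 xor n1 = a2 xor (~(a1 /\ a3))
n3 = a3 xor n2 = a3 xor (a2 xor (~(a1 /\ a3)))
At a1=0, a2=0, a3=1: circuit gives 0, formula gives 0.
At a1=0, a2=0, a3=0: circuit gives 1, formula gives 1.
Agrees on all 8 inputs.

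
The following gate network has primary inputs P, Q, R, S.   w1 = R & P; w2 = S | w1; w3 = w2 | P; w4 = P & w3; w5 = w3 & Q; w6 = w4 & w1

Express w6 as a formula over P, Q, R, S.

(P & ((S | (R & P)) | P)) & (R & P)

w1 = R & P
w2 = S | w1 = S | (R & P)
w3 = w2 | P = (S | (R & P)) | P
w4 = P & w3 = P & ((S | (R & P)) | P)
w6 = w4 & w1 = (P & ((S | (R & P)) | P)) & (R & P)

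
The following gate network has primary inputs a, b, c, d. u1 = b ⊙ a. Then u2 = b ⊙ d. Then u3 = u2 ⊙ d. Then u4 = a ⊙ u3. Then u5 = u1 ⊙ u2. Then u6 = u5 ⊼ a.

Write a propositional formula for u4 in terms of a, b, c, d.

a ⊙ ((b ⊙ d) ⊙ d)

u2 = b ⊙ d
u3 = u2 ⊙ d = (b ⊙ d) ⊙ d
u4 = a ⊙ u3 = a ⊙ ((b ⊙ d) ⊙ d)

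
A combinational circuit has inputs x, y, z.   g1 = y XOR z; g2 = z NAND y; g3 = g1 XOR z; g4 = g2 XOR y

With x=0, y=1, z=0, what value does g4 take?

g2 = 0 NAND 1 = 1
g4 = 1 XOR 1 = 0

0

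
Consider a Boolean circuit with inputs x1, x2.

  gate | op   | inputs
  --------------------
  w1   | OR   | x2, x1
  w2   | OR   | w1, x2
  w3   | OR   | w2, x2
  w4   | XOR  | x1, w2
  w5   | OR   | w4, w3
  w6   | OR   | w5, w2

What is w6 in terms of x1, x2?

w1 = x2 OR x1
w2 = w1 OR x2 = (x2 OR x1) OR x2
w3 = w2 OR x2 = ((x2 OR x1) OR x2) OR x2
w4 = x1 XOR w2 = x1 XOR ((x2 OR x1) OR x2)
w5 = w4 OR w3 = (x1 XOR ((x2 OR x1) OR x2)) OR (((x2 OR x1) OR x2) OR x2)
w6 = w5 OR w2 = ((x1 XOR ((x2 OR x1) OR x2)) OR (((x2 OR x1) OR x2) OR x2)) OR ((x2 OR x1) OR x2)

((x1 XOR ((x2 OR x1) OR x2)) OR (((x2 OR x1) OR x2) OR x2)) OR ((x2 OR x1) OR x2)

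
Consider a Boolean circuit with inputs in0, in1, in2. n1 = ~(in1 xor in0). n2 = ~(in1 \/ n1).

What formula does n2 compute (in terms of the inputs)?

n1 = ~(in1 xor in0)
n2 = ~(in1 \/ n1) = ~(in1 \/ (~(in1 xor in0)))

~(in1 \/ (~(in1 xor in0)))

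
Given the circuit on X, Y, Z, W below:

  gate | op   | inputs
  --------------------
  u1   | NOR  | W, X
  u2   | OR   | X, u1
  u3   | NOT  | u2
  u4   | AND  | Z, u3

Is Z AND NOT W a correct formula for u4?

No

u1 = W NOR X
u2 = X OR u1 = X OR (W NOR X)
u3 = NOT u2 = NOT (X OR (W NOR X))
u4 = Z AND u3 = Z AND NOT (X OR (W NOR X))
At X=0, Y=0, Z=1, W=0: circuit gives 0, formula gives 1.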